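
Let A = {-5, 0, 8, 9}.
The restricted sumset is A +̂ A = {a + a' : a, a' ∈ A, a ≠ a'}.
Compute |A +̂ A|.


Restricted sumset: A +̂ A = {a + a' : a ∈ A, a' ∈ A, a ≠ a'}.
Equivalently, take A + A and drop any sum 2a that is achievable ONLY as a + a for a ∈ A (i.e. sums representable only with equal summands).
Enumerate pairs (a, a') with a < a' (symmetric, so each unordered pair gives one sum; this covers all a ≠ a'):
  -5 + 0 = -5
  -5 + 8 = 3
  -5 + 9 = 4
  0 + 8 = 8
  0 + 9 = 9
  8 + 9 = 17
Collected distinct sums: {-5, 3, 4, 8, 9, 17}
|A +̂ A| = 6
(Reference bound: |A +̂ A| ≥ 2|A| - 3 for |A| ≥ 2, with |A| = 4 giving ≥ 5.)

|A +̂ A| = 6


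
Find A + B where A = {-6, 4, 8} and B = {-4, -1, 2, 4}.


A + B = {a + b : a ∈ A, b ∈ B}.
Enumerate all |A|·|B| = 3·4 = 12 pairs (a, b) and collect distinct sums.
a = -6: -6+-4=-10, -6+-1=-7, -6+2=-4, -6+4=-2
a = 4: 4+-4=0, 4+-1=3, 4+2=6, 4+4=8
a = 8: 8+-4=4, 8+-1=7, 8+2=10, 8+4=12
Collecting distinct sums: A + B = {-10, -7, -4, -2, 0, 3, 4, 6, 7, 8, 10, 12}
|A + B| = 12

A + B = {-10, -7, -4, -2, 0, 3, 4, 6, 7, 8, 10, 12}


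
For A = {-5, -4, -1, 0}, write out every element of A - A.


A - A = {a - a' : a, a' ∈ A}.
Compute a - a' for each ordered pair (a, a'):
a = -5: -5--5=0, -5--4=-1, -5--1=-4, -5-0=-5
a = -4: -4--5=1, -4--4=0, -4--1=-3, -4-0=-4
a = -1: -1--5=4, -1--4=3, -1--1=0, -1-0=-1
a = 0: 0--5=5, 0--4=4, 0--1=1, 0-0=0
Collecting distinct values (and noting 0 appears from a-a):
A - A = {-5, -4, -3, -1, 0, 1, 3, 4, 5}
|A - A| = 9

A - A = {-5, -4, -3, -1, 0, 1, 3, 4, 5}


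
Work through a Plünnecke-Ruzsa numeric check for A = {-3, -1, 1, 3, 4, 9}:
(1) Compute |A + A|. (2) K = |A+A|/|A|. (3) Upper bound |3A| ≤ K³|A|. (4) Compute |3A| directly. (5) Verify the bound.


|A| = 6.
Step 1: Compute A + A by enumerating all 36 pairs.
A + A = {-6, -4, -2, 0, 1, 2, 3, 4, 5, 6, 7, 8, 10, 12, 13, 18}, so |A + A| = 16.
Step 2: Doubling constant K = |A + A|/|A| = 16/6 = 16/6 ≈ 2.6667.
Step 3: Plünnecke-Ruzsa gives |3A| ≤ K³·|A| = (2.6667)³ · 6 ≈ 113.7778.
Step 4: Compute 3A = A + A + A directly by enumerating all triples (a,b,c) ∈ A³; |3A| = 28.
Step 5: Check 28 ≤ 113.7778? Yes ✓.

K = 16/6, Plünnecke-Ruzsa bound K³|A| ≈ 113.7778, |3A| = 28, inequality holds.


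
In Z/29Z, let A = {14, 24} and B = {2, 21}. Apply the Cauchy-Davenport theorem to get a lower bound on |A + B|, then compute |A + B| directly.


Cauchy-Davenport: |A + B| ≥ min(p, |A| + |B| - 1) for A, B nonempty in Z/pZ.
|A| = 2, |B| = 2, p = 29.
CD lower bound = min(29, 2 + 2 - 1) = min(29, 3) = 3.
Compute A + B mod 29 directly:
a = 14: 14+2=16, 14+21=6
a = 24: 24+2=26, 24+21=16
A + B = {6, 16, 26}, so |A + B| = 3.
Verify: 3 ≥ 3? Yes ✓.

CD lower bound = 3, actual |A + B| = 3.


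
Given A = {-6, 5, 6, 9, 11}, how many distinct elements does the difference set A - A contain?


A - A = {a - a' : a, a' ∈ A}; |A| = 5.
Bounds: 2|A|-1 ≤ |A - A| ≤ |A|² - |A| + 1, i.e. 9 ≤ |A - A| ≤ 21.
Note: 0 ∈ A - A always (from a - a). The set is symmetric: if d ∈ A - A then -d ∈ A - A.
Enumerate nonzero differences d = a - a' with a > a' (then include -d):
Positive differences: {1, 2, 3, 4, 5, 6, 11, 12, 15, 17}
Full difference set: {0} ∪ (positive diffs) ∪ (negative diffs).
|A - A| = 1 + 2·10 = 21 (matches direct enumeration: 21).

|A - A| = 21


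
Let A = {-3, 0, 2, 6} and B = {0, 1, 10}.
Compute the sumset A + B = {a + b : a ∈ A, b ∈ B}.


A + B = {a + b : a ∈ A, b ∈ B}.
Enumerate all |A|·|B| = 4·3 = 12 pairs (a, b) and collect distinct sums.
a = -3: -3+0=-3, -3+1=-2, -3+10=7
a = 0: 0+0=0, 0+1=1, 0+10=10
a = 2: 2+0=2, 2+1=3, 2+10=12
a = 6: 6+0=6, 6+1=7, 6+10=16
Collecting distinct sums: A + B = {-3, -2, 0, 1, 2, 3, 6, 7, 10, 12, 16}
|A + B| = 11

A + B = {-3, -2, 0, 1, 2, 3, 6, 7, 10, 12, 16}


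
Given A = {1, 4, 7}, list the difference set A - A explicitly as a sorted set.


A - A = {a - a' : a, a' ∈ A}.
Compute a - a' for each ordered pair (a, a'):
a = 1: 1-1=0, 1-4=-3, 1-7=-6
a = 4: 4-1=3, 4-4=0, 4-7=-3
a = 7: 7-1=6, 7-4=3, 7-7=0
Collecting distinct values (and noting 0 appears from a-a):
A - A = {-6, -3, 0, 3, 6}
|A - A| = 5

A - A = {-6, -3, 0, 3, 6}


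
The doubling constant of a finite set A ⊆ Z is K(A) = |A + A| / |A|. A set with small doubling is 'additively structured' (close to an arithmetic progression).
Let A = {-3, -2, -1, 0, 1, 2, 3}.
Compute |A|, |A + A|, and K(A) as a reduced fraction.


|A| = 7.
Compute A + A by enumerating all 49 pairs.
A + A = {-6, -5, -4, -3, -2, -1, 0, 1, 2, 3, 4, 5, 6}, so |A + A| = 13.
K = |A + A| / |A| = 13/7 (already in lowest terms) ≈ 1.8571.
Reference: AP of size 7 gives K = 13/7 ≈ 1.8571; a fully generic set of size 7 gives K ≈ 4.0000.

|A| = 7, |A + A| = 13, K = 13/7.


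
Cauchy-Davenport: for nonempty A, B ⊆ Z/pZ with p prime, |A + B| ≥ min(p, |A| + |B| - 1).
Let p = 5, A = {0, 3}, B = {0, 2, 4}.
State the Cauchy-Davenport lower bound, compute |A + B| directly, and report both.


Cauchy-Davenport: |A + B| ≥ min(p, |A| + |B| - 1) for A, B nonempty in Z/pZ.
|A| = 2, |B| = 3, p = 5.
CD lower bound = min(5, 2 + 3 - 1) = min(5, 4) = 4.
Compute A + B mod 5 directly:
a = 0: 0+0=0, 0+2=2, 0+4=4
a = 3: 3+0=3, 3+2=0, 3+4=2
A + B = {0, 2, 3, 4}, so |A + B| = 4.
Verify: 4 ≥ 4? Yes ✓.

CD lower bound = 4, actual |A + B| = 4.


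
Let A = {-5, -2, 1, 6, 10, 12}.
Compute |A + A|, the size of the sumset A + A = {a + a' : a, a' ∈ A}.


A + A = {a + a' : a, a' ∈ A}; |A| = 6.
General bounds: 2|A| - 1 ≤ |A + A| ≤ |A|(|A|+1)/2, i.e. 11 ≤ |A + A| ≤ 21.
Lower bound 2|A|-1 is attained iff A is an arithmetic progression.
Enumerate sums a + a' for a ≤ a' (symmetric, so this suffices):
a = -5: -5+-5=-10, -5+-2=-7, -5+1=-4, -5+6=1, -5+10=5, -5+12=7
a = -2: -2+-2=-4, -2+1=-1, -2+6=4, -2+10=8, -2+12=10
a = 1: 1+1=2, 1+6=7, 1+10=11, 1+12=13
a = 6: 6+6=12, 6+10=16, 6+12=18
a = 10: 10+10=20, 10+12=22
a = 12: 12+12=24
Distinct sums: {-10, -7, -4, -1, 1, 2, 4, 5, 7, 8, 10, 11, 12, 13, 16, 18, 20, 22, 24}
|A + A| = 19

|A + A| = 19


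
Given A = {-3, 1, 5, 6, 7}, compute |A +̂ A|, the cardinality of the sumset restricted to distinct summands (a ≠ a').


Restricted sumset: A +̂ A = {a + a' : a ∈ A, a' ∈ A, a ≠ a'}.
Equivalently, take A + A and drop any sum 2a that is achievable ONLY as a + a for a ∈ A (i.e. sums representable only with equal summands).
Enumerate pairs (a, a') with a < a' (symmetric, so each unordered pair gives one sum; this covers all a ≠ a'):
  -3 + 1 = -2
  -3 + 5 = 2
  -3 + 6 = 3
  -3 + 7 = 4
  1 + 5 = 6
  1 + 6 = 7
  1 + 7 = 8
  5 + 6 = 11
  5 + 7 = 12
  6 + 7 = 13
Collected distinct sums: {-2, 2, 3, 4, 6, 7, 8, 11, 12, 13}
|A +̂ A| = 10
(Reference bound: |A +̂ A| ≥ 2|A| - 3 for |A| ≥ 2, with |A| = 5 giving ≥ 7.)

|A +̂ A| = 10


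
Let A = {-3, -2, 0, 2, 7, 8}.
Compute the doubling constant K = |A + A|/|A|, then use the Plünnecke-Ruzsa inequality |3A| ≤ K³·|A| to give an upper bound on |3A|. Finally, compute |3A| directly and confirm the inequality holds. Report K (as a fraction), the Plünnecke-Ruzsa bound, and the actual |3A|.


|A| = 6.
Step 1: Compute A + A by enumerating all 36 pairs.
A + A = {-6, -5, -4, -3, -2, -1, 0, 2, 4, 5, 6, 7, 8, 9, 10, 14, 15, 16}, so |A + A| = 18.
Step 2: Doubling constant K = |A + A|/|A| = 18/6 = 18/6 ≈ 3.0000.
Step 3: Plünnecke-Ruzsa gives |3A| ≤ K³·|A| = (3.0000)³ · 6 ≈ 162.0000.
Step 4: Compute 3A = A + A + A directly by enumerating all triples (a,b,c) ∈ A³; |3A| = 32.
Step 5: Check 32 ≤ 162.0000? Yes ✓.

K = 18/6, Plünnecke-Ruzsa bound K³|A| ≈ 162.0000, |3A| = 32, inequality holds.


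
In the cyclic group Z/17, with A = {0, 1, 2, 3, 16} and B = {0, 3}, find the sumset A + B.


Work in Z/17Z: reduce every sum a + b modulo 17.
Enumerate all 10 pairs:
a = 0: 0+0=0, 0+3=3
a = 1: 1+0=1, 1+3=4
a = 2: 2+0=2, 2+3=5
a = 3: 3+0=3, 3+3=6
a = 16: 16+0=16, 16+3=2
Distinct residues collected: {0, 1, 2, 3, 4, 5, 6, 16}
|A + B| = 8 (out of 17 total residues).

A + B = {0, 1, 2, 3, 4, 5, 6, 16}


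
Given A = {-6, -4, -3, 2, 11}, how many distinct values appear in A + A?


A + A = {a + a' : a, a' ∈ A}; |A| = 5.
General bounds: 2|A| - 1 ≤ |A + A| ≤ |A|(|A|+1)/2, i.e. 9 ≤ |A + A| ≤ 15.
Lower bound 2|A|-1 is attained iff A is an arithmetic progression.
Enumerate sums a + a' for a ≤ a' (symmetric, so this suffices):
a = -6: -6+-6=-12, -6+-4=-10, -6+-3=-9, -6+2=-4, -6+11=5
a = -4: -4+-4=-8, -4+-3=-7, -4+2=-2, -4+11=7
a = -3: -3+-3=-6, -3+2=-1, -3+11=8
a = 2: 2+2=4, 2+11=13
a = 11: 11+11=22
Distinct sums: {-12, -10, -9, -8, -7, -6, -4, -2, -1, 4, 5, 7, 8, 13, 22}
|A + A| = 15

|A + A| = 15


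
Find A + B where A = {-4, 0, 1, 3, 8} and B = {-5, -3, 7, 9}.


A + B = {a + b : a ∈ A, b ∈ B}.
Enumerate all |A|·|B| = 5·4 = 20 pairs (a, b) and collect distinct sums.
a = -4: -4+-5=-9, -4+-3=-7, -4+7=3, -4+9=5
a = 0: 0+-5=-5, 0+-3=-3, 0+7=7, 0+9=9
a = 1: 1+-5=-4, 1+-3=-2, 1+7=8, 1+9=10
a = 3: 3+-5=-2, 3+-3=0, 3+7=10, 3+9=12
a = 8: 8+-5=3, 8+-3=5, 8+7=15, 8+9=17
Collecting distinct sums: A + B = {-9, -7, -5, -4, -3, -2, 0, 3, 5, 7, 8, 9, 10, 12, 15, 17}
|A + B| = 16

A + B = {-9, -7, -5, -4, -3, -2, 0, 3, 5, 7, 8, 9, 10, 12, 15, 17}


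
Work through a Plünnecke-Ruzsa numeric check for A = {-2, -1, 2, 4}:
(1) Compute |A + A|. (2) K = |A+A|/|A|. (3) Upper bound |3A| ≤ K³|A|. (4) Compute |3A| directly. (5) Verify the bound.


|A| = 4.
Step 1: Compute A + A by enumerating all 16 pairs.
A + A = {-4, -3, -2, 0, 1, 2, 3, 4, 6, 8}, so |A + A| = 10.
Step 2: Doubling constant K = |A + A|/|A| = 10/4 = 10/4 ≈ 2.5000.
Step 3: Plünnecke-Ruzsa gives |3A| ≤ K³·|A| = (2.5000)³ · 4 ≈ 62.5000.
Step 4: Compute 3A = A + A + A directly by enumerating all triples (a,b,c) ∈ A³; |3A| = 17.
Step 5: Check 17 ≤ 62.5000? Yes ✓.

K = 10/4, Plünnecke-Ruzsa bound K³|A| ≈ 62.5000, |3A| = 17, inequality holds.


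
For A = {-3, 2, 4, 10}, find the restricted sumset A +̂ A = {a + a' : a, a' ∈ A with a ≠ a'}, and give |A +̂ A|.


Restricted sumset: A +̂ A = {a + a' : a ∈ A, a' ∈ A, a ≠ a'}.
Equivalently, take A + A and drop any sum 2a that is achievable ONLY as a + a for a ∈ A (i.e. sums representable only with equal summands).
Enumerate pairs (a, a') with a < a' (symmetric, so each unordered pair gives one sum; this covers all a ≠ a'):
  -3 + 2 = -1
  -3 + 4 = 1
  -3 + 10 = 7
  2 + 4 = 6
  2 + 10 = 12
  4 + 10 = 14
Collected distinct sums: {-1, 1, 6, 7, 12, 14}
|A +̂ A| = 6
(Reference bound: |A +̂ A| ≥ 2|A| - 3 for |A| ≥ 2, with |A| = 4 giving ≥ 5.)

|A +̂ A| = 6


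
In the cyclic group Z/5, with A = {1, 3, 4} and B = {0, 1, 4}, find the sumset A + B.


Work in Z/5Z: reduce every sum a + b modulo 5.
Enumerate all 9 pairs:
a = 1: 1+0=1, 1+1=2, 1+4=0
a = 3: 3+0=3, 3+1=4, 3+4=2
a = 4: 4+0=4, 4+1=0, 4+4=3
Distinct residues collected: {0, 1, 2, 3, 4}
|A + B| = 5 (out of 5 total residues).

A + B = {0, 1, 2, 3, 4}


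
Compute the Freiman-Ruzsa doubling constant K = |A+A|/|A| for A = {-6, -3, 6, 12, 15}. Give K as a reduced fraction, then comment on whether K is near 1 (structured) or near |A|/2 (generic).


|A| = 5.
Compute A + A by enumerating all 25 pairs.
A + A = {-12, -9, -6, 0, 3, 6, 9, 12, 18, 21, 24, 27, 30}, so |A + A| = 13.
K = |A + A| / |A| = 13/5 (already in lowest terms) ≈ 2.6000.
Reference: AP of size 5 gives K = 9/5 ≈ 1.8000; a fully generic set of size 5 gives K ≈ 3.0000.

|A| = 5, |A + A| = 13, K = 13/5.


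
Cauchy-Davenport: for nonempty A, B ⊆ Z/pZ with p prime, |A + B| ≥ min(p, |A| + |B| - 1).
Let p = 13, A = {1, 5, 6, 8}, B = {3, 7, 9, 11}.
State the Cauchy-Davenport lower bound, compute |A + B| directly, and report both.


Cauchy-Davenport: |A + B| ≥ min(p, |A| + |B| - 1) for A, B nonempty in Z/pZ.
|A| = 4, |B| = 4, p = 13.
CD lower bound = min(13, 4 + 4 - 1) = min(13, 7) = 7.
Compute A + B mod 13 directly:
a = 1: 1+3=4, 1+7=8, 1+9=10, 1+11=12
a = 5: 5+3=8, 5+7=12, 5+9=1, 5+11=3
a = 6: 6+3=9, 6+7=0, 6+9=2, 6+11=4
a = 8: 8+3=11, 8+7=2, 8+9=4, 8+11=6
A + B = {0, 1, 2, 3, 4, 6, 8, 9, 10, 11, 12}, so |A + B| = 11.
Verify: 11 ≥ 7? Yes ✓.

CD lower bound = 7, actual |A + B| = 11.


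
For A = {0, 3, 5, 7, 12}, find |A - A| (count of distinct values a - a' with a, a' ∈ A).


A - A = {a - a' : a, a' ∈ A}; |A| = 5.
Bounds: 2|A|-1 ≤ |A - A| ≤ |A|² - |A| + 1, i.e. 9 ≤ |A - A| ≤ 21.
Note: 0 ∈ A - A always (from a - a). The set is symmetric: if d ∈ A - A then -d ∈ A - A.
Enumerate nonzero differences d = a - a' with a > a' (then include -d):
Positive differences: {2, 3, 4, 5, 7, 9, 12}
Full difference set: {0} ∪ (positive diffs) ∪ (negative diffs).
|A - A| = 1 + 2·7 = 15 (matches direct enumeration: 15).

|A - A| = 15


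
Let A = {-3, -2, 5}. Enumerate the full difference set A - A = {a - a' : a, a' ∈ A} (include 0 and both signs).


A - A = {a - a' : a, a' ∈ A}.
Compute a - a' for each ordered pair (a, a'):
a = -3: -3--3=0, -3--2=-1, -3-5=-8
a = -2: -2--3=1, -2--2=0, -2-5=-7
a = 5: 5--3=8, 5--2=7, 5-5=0
Collecting distinct values (and noting 0 appears from a-a):
A - A = {-8, -7, -1, 0, 1, 7, 8}
|A - A| = 7

A - A = {-8, -7, -1, 0, 1, 7, 8}


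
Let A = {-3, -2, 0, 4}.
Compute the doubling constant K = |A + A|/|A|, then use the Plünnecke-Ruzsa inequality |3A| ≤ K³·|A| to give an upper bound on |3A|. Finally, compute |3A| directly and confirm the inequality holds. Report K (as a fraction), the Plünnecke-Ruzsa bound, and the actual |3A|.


|A| = 4.
Step 1: Compute A + A by enumerating all 16 pairs.
A + A = {-6, -5, -4, -3, -2, 0, 1, 2, 4, 8}, so |A + A| = 10.
Step 2: Doubling constant K = |A + A|/|A| = 10/4 = 10/4 ≈ 2.5000.
Step 3: Plünnecke-Ruzsa gives |3A| ≤ K³·|A| = (2.5000)³ · 4 ≈ 62.5000.
Step 4: Compute 3A = A + A + A directly by enumerating all triples (a,b,c) ∈ A³; |3A| = 17.
Step 5: Check 17 ≤ 62.5000? Yes ✓.

K = 10/4, Plünnecke-Ruzsa bound K³|A| ≈ 62.5000, |3A| = 17, inequality holds.


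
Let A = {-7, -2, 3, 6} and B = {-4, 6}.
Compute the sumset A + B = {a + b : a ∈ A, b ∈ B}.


A + B = {a + b : a ∈ A, b ∈ B}.
Enumerate all |A|·|B| = 4·2 = 8 pairs (a, b) and collect distinct sums.
a = -7: -7+-4=-11, -7+6=-1
a = -2: -2+-4=-6, -2+6=4
a = 3: 3+-4=-1, 3+6=9
a = 6: 6+-4=2, 6+6=12
Collecting distinct sums: A + B = {-11, -6, -1, 2, 4, 9, 12}
|A + B| = 7

A + B = {-11, -6, -1, 2, 4, 9, 12}


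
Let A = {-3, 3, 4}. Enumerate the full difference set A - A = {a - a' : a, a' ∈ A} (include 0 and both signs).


A - A = {a - a' : a, a' ∈ A}.
Compute a - a' for each ordered pair (a, a'):
a = -3: -3--3=0, -3-3=-6, -3-4=-7
a = 3: 3--3=6, 3-3=0, 3-4=-1
a = 4: 4--3=7, 4-3=1, 4-4=0
Collecting distinct values (and noting 0 appears from a-a):
A - A = {-7, -6, -1, 0, 1, 6, 7}
|A - A| = 7

A - A = {-7, -6, -1, 0, 1, 6, 7}


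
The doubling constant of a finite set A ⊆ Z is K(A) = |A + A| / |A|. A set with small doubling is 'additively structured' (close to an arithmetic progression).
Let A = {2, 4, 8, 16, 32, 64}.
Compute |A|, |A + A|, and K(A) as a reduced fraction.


|A| = 6.
Compute A + A by enumerating all 36 pairs.
A + A = {4, 6, 8, 10, 12, 16, 18, 20, 24, 32, 34, 36, 40, 48, 64, 66, 68, 72, 80, 96, 128}, so |A + A| = 21.
K = |A + A| / |A| = 21/6 = 7/2 ≈ 3.5000.
Reference: AP of size 6 gives K = 11/6 ≈ 1.8333; a fully generic set of size 6 gives K ≈ 3.5000.

|A| = 6, |A + A| = 21, K = 21/6 = 7/2.


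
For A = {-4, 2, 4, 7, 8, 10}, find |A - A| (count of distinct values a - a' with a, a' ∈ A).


A - A = {a - a' : a, a' ∈ A}; |A| = 6.
Bounds: 2|A|-1 ≤ |A - A| ≤ |A|² - |A| + 1, i.e. 11 ≤ |A - A| ≤ 31.
Note: 0 ∈ A - A always (from a - a). The set is symmetric: if d ∈ A - A then -d ∈ A - A.
Enumerate nonzero differences d = a - a' with a > a' (then include -d):
Positive differences: {1, 2, 3, 4, 5, 6, 8, 11, 12, 14}
Full difference set: {0} ∪ (positive diffs) ∪ (negative diffs).
|A - A| = 1 + 2·10 = 21 (matches direct enumeration: 21).

|A - A| = 21


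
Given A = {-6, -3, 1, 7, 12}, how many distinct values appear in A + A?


A + A = {a + a' : a, a' ∈ A}; |A| = 5.
General bounds: 2|A| - 1 ≤ |A + A| ≤ |A|(|A|+1)/2, i.e. 9 ≤ |A + A| ≤ 15.
Lower bound 2|A|-1 is attained iff A is an arithmetic progression.
Enumerate sums a + a' for a ≤ a' (symmetric, so this suffices):
a = -6: -6+-6=-12, -6+-3=-9, -6+1=-5, -6+7=1, -6+12=6
a = -3: -3+-3=-6, -3+1=-2, -3+7=4, -3+12=9
a = 1: 1+1=2, 1+7=8, 1+12=13
a = 7: 7+7=14, 7+12=19
a = 12: 12+12=24
Distinct sums: {-12, -9, -6, -5, -2, 1, 2, 4, 6, 8, 9, 13, 14, 19, 24}
|A + A| = 15

|A + A| = 15


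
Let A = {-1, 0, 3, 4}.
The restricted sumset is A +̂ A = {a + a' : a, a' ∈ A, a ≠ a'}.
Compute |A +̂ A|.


Restricted sumset: A +̂ A = {a + a' : a ∈ A, a' ∈ A, a ≠ a'}.
Equivalently, take A + A and drop any sum 2a that is achievable ONLY as a + a for a ∈ A (i.e. sums representable only with equal summands).
Enumerate pairs (a, a') with a < a' (symmetric, so each unordered pair gives one sum; this covers all a ≠ a'):
  -1 + 0 = -1
  -1 + 3 = 2
  -1 + 4 = 3
  0 + 3 = 3
  0 + 4 = 4
  3 + 4 = 7
Collected distinct sums: {-1, 2, 3, 4, 7}
|A +̂ A| = 5
(Reference bound: |A +̂ A| ≥ 2|A| - 3 for |A| ≥ 2, with |A| = 4 giving ≥ 5.)

|A +̂ A| = 5


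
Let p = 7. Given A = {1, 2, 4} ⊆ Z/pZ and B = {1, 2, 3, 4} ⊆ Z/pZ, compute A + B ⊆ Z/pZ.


Work in Z/7Z: reduce every sum a + b modulo 7.
Enumerate all 12 pairs:
a = 1: 1+1=2, 1+2=3, 1+3=4, 1+4=5
a = 2: 2+1=3, 2+2=4, 2+3=5, 2+4=6
a = 4: 4+1=5, 4+2=6, 4+3=0, 4+4=1
Distinct residues collected: {0, 1, 2, 3, 4, 5, 6}
|A + B| = 7 (out of 7 total residues).

A + B = {0, 1, 2, 3, 4, 5, 6}


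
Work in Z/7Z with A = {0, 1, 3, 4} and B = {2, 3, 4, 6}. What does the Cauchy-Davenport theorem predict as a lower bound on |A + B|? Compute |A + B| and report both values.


Cauchy-Davenport: |A + B| ≥ min(p, |A| + |B| - 1) for A, B nonempty in Z/pZ.
|A| = 4, |B| = 4, p = 7.
CD lower bound = min(7, 4 + 4 - 1) = min(7, 7) = 7.
Compute A + B mod 7 directly:
a = 0: 0+2=2, 0+3=3, 0+4=4, 0+6=6
a = 1: 1+2=3, 1+3=4, 1+4=5, 1+6=0
a = 3: 3+2=5, 3+3=6, 3+4=0, 3+6=2
a = 4: 4+2=6, 4+3=0, 4+4=1, 4+6=3
A + B = {0, 1, 2, 3, 4, 5, 6}, so |A + B| = 7.
Verify: 7 ≥ 7? Yes ✓.

CD lower bound = 7, actual |A + B| = 7.


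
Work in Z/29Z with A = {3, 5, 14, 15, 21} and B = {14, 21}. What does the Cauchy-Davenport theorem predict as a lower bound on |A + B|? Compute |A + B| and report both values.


Cauchy-Davenport: |A + B| ≥ min(p, |A| + |B| - 1) for A, B nonempty in Z/pZ.
|A| = 5, |B| = 2, p = 29.
CD lower bound = min(29, 5 + 2 - 1) = min(29, 6) = 6.
Compute A + B mod 29 directly:
a = 3: 3+14=17, 3+21=24
a = 5: 5+14=19, 5+21=26
a = 14: 14+14=28, 14+21=6
a = 15: 15+14=0, 15+21=7
a = 21: 21+14=6, 21+21=13
A + B = {0, 6, 7, 13, 17, 19, 24, 26, 28}, so |A + B| = 9.
Verify: 9 ≥ 6? Yes ✓.

CD lower bound = 6, actual |A + B| = 9.


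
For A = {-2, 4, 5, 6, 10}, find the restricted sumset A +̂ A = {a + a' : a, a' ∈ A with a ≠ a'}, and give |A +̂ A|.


Restricted sumset: A +̂ A = {a + a' : a ∈ A, a' ∈ A, a ≠ a'}.
Equivalently, take A + A and drop any sum 2a that is achievable ONLY as a + a for a ∈ A (i.e. sums representable only with equal summands).
Enumerate pairs (a, a') with a < a' (symmetric, so each unordered pair gives one sum; this covers all a ≠ a'):
  -2 + 4 = 2
  -2 + 5 = 3
  -2 + 6 = 4
  -2 + 10 = 8
  4 + 5 = 9
  4 + 6 = 10
  4 + 10 = 14
  5 + 6 = 11
  5 + 10 = 15
  6 + 10 = 16
Collected distinct sums: {2, 3, 4, 8, 9, 10, 11, 14, 15, 16}
|A +̂ A| = 10
(Reference bound: |A +̂ A| ≥ 2|A| - 3 for |A| ≥ 2, with |A| = 5 giving ≥ 7.)

|A +̂ A| = 10


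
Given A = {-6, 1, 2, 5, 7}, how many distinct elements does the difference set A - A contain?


A - A = {a - a' : a, a' ∈ A}; |A| = 5.
Bounds: 2|A|-1 ≤ |A - A| ≤ |A|² - |A| + 1, i.e. 9 ≤ |A - A| ≤ 21.
Note: 0 ∈ A - A always (from a - a). The set is symmetric: if d ∈ A - A then -d ∈ A - A.
Enumerate nonzero differences d = a - a' with a > a' (then include -d):
Positive differences: {1, 2, 3, 4, 5, 6, 7, 8, 11, 13}
Full difference set: {0} ∪ (positive diffs) ∪ (negative diffs).
|A - A| = 1 + 2·10 = 21 (matches direct enumeration: 21).

|A - A| = 21


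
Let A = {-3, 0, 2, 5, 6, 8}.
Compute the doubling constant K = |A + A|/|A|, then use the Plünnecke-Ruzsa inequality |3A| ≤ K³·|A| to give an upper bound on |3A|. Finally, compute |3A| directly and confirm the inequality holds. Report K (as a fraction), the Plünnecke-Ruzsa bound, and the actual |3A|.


|A| = 6.
Step 1: Compute A + A by enumerating all 36 pairs.
A + A = {-6, -3, -1, 0, 2, 3, 4, 5, 6, 7, 8, 10, 11, 12, 13, 14, 16}, so |A + A| = 17.
Step 2: Doubling constant K = |A + A|/|A| = 17/6 = 17/6 ≈ 2.8333.
Step 3: Plünnecke-Ruzsa gives |3A| ≤ K³·|A| = (2.8333)³ · 6 ≈ 136.4722.
Step 4: Compute 3A = A + A + A directly by enumerating all triples (a,b,c) ∈ A³; |3A| = 29.
Step 5: Check 29 ≤ 136.4722? Yes ✓.

K = 17/6, Plünnecke-Ruzsa bound K³|A| ≈ 136.4722, |3A| = 29, inequality holds.


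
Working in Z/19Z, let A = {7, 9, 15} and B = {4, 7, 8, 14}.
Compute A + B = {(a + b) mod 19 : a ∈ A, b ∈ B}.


Work in Z/19Z: reduce every sum a + b modulo 19.
Enumerate all 12 pairs:
a = 7: 7+4=11, 7+7=14, 7+8=15, 7+14=2
a = 9: 9+4=13, 9+7=16, 9+8=17, 9+14=4
a = 15: 15+4=0, 15+7=3, 15+8=4, 15+14=10
Distinct residues collected: {0, 2, 3, 4, 10, 11, 13, 14, 15, 16, 17}
|A + B| = 11 (out of 19 total residues).

A + B = {0, 2, 3, 4, 10, 11, 13, 14, 15, 16, 17}


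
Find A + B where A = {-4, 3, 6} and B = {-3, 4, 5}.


A + B = {a + b : a ∈ A, b ∈ B}.
Enumerate all |A|·|B| = 3·3 = 9 pairs (a, b) and collect distinct sums.
a = -4: -4+-3=-7, -4+4=0, -4+5=1
a = 3: 3+-3=0, 3+4=7, 3+5=8
a = 6: 6+-3=3, 6+4=10, 6+5=11
Collecting distinct sums: A + B = {-7, 0, 1, 3, 7, 8, 10, 11}
|A + B| = 8

A + B = {-7, 0, 1, 3, 7, 8, 10, 11}


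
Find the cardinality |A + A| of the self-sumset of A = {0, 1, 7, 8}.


A + A = {a + a' : a, a' ∈ A}; |A| = 4.
General bounds: 2|A| - 1 ≤ |A + A| ≤ |A|(|A|+1)/2, i.e. 7 ≤ |A + A| ≤ 10.
Lower bound 2|A|-1 is attained iff A is an arithmetic progression.
Enumerate sums a + a' for a ≤ a' (symmetric, so this suffices):
a = 0: 0+0=0, 0+1=1, 0+7=7, 0+8=8
a = 1: 1+1=2, 1+7=8, 1+8=9
a = 7: 7+7=14, 7+8=15
a = 8: 8+8=16
Distinct sums: {0, 1, 2, 7, 8, 9, 14, 15, 16}
|A + A| = 9

|A + A| = 9


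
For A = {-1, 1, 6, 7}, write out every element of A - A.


A - A = {a - a' : a, a' ∈ A}.
Compute a - a' for each ordered pair (a, a'):
a = -1: -1--1=0, -1-1=-2, -1-6=-7, -1-7=-8
a = 1: 1--1=2, 1-1=0, 1-6=-5, 1-7=-6
a = 6: 6--1=7, 6-1=5, 6-6=0, 6-7=-1
a = 7: 7--1=8, 7-1=6, 7-6=1, 7-7=0
Collecting distinct values (and noting 0 appears from a-a):
A - A = {-8, -7, -6, -5, -2, -1, 0, 1, 2, 5, 6, 7, 8}
|A - A| = 13

A - A = {-8, -7, -6, -5, -2, -1, 0, 1, 2, 5, 6, 7, 8}


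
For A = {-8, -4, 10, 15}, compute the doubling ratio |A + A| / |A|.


|A| = 4.
Compute A + A by enumerating all 16 pairs.
A + A = {-16, -12, -8, 2, 6, 7, 11, 20, 25, 30}, so |A + A| = 10.
K = |A + A| / |A| = 10/4 = 5/2 ≈ 2.5000.
Reference: AP of size 4 gives K = 7/4 ≈ 1.7500; a fully generic set of size 4 gives K ≈ 2.5000.

|A| = 4, |A + A| = 10, K = 10/4 = 5/2.


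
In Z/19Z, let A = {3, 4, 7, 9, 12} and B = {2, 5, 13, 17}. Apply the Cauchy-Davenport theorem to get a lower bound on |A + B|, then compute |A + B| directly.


Cauchy-Davenport: |A + B| ≥ min(p, |A| + |B| - 1) for A, B nonempty in Z/pZ.
|A| = 5, |B| = 4, p = 19.
CD lower bound = min(19, 5 + 4 - 1) = min(19, 8) = 8.
Compute A + B mod 19 directly:
a = 3: 3+2=5, 3+5=8, 3+13=16, 3+17=1
a = 4: 4+2=6, 4+5=9, 4+13=17, 4+17=2
a = 7: 7+2=9, 7+5=12, 7+13=1, 7+17=5
a = 9: 9+2=11, 9+5=14, 9+13=3, 9+17=7
a = 12: 12+2=14, 12+5=17, 12+13=6, 12+17=10
A + B = {1, 2, 3, 5, 6, 7, 8, 9, 10, 11, 12, 14, 16, 17}, so |A + B| = 14.
Verify: 14 ≥ 8? Yes ✓.

CD lower bound = 8, actual |A + B| = 14.


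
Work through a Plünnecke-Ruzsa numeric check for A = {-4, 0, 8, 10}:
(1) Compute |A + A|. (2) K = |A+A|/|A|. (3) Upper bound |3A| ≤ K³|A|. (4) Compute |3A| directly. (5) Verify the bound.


|A| = 4.
Step 1: Compute A + A by enumerating all 16 pairs.
A + A = {-8, -4, 0, 4, 6, 8, 10, 16, 18, 20}, so |A + A| = 10.
Step 2: Doubling constant K = |A + A|/|A| = 10/4 = 10/4 ≈ 2.5000.
Step 3: Plünnecke-Ruzsa gives |3A| ≤ K³·|A| = (2.5000)³ · 4 ≈ 62.5000.
Step 4: Compute 3A = A + A + A directly by enumerating all triples (a,b,c) ∈ A³; |3A| = 18.
Step 5: Check 18 ≤ 62.5000? Yes ✓.

K = 10/4, Plünnecke-Ruzsa bound K³|A| ≈ 62.5000, |3A| = 18, inequality holds.


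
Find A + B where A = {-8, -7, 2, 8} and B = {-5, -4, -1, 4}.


A + B = {a + b : a ∈ A, b ∈ B}.
Enumerate all |A|·|B| = 4·4 = 16 pairs (a, b) and collect distinct sums.
a = -8: -8+-5=-13, -8+-4=-12, -8+-1=-9, -8+4=-4
a = -7: -7+-5=-12, -7+-4=-11, -7+-1=-8, -7+4=-3
a = 2: 2+-5=-3, 2+-4=-2, 2+-1=1, 2+4=6
a = 8: 8+-5=3, 8+-4=4, 8+-1=7, 8+4=12
Collecting distinct sums: A + B = {-13, -12, -11, -9, -8, -4, -3, -2, 1, 3, 4, 6, 7, 12}
|A + B| = 14

A + B = {-13, -12, -11, -9, -8, -4, -3, -2, 1, 3, 4, 6, 7, 12}


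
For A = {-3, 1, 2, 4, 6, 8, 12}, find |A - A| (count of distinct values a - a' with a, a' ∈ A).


A - A = {a - a' : a, a' ∈ A}; |A| = 7.
Bounds: 2|A|-1 ≤ |A - A| ≤ |A|² - |A| + 1, i.e. 13 ≤ |A - A| ≤ 43.
Note: 0 ∈ A - A always (from a - a). The set is symmetric: if d ∈ A - A then -d ∈ A - A.
Enumerate nonzero differences d = a - a' with a > a' (then include -d):
Positive differences: {1, 2, 3, 4, 5, 6, 7, 8, 9, 10, 11, 15}
Full difference set: {0} ∪ (positive diffs) ∪ (negative diffs).
|A - A| = 1 + 2·12 = 25 (matches direct enumeration: 25).

|A - A| = 25


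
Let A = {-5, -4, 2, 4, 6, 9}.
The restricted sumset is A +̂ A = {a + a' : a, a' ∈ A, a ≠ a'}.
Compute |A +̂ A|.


Restricted sumset: A +̂ A = {a + a' : a ∈ A, a' ∈ A, a ≠ a'}.
Equivalently, take A + A and drop any sum 2a that is achievable ONLY as a + a for a ∈ A (i.e. sums representable only with equal summands).
Enumerate pairs (a, a') with a < a' (symmetric, so each unordered pair gives one sum; this covers all a ≠ a'):
  -5 + -4 = -9
  -5 + 2 = -3
  -5 + 4 = -1
  -5 + 6 = 1
  -5 + 9 = 4
  -4 + 2 = -2
  -4 + 4 = 0
  -4 + 6 = 2
  -4 + 9 = 5
  2 + 4 = 6
  2 + 6 = 8
  2 + 9 = 11
  4 + 6 = 10
  4 + 9 = 13
  6 + 9 = 15
Collected distinct sums: {-9, -3, -2, -1, 0, 1, 2, 4, 5, 6, 8, 10, 11, 13, 15}
|A +̂ A| = 15
(Reference bound: |A +̂ A| ≥ 2|A| - 3 for |A| ≥ 2, with |A| = 6 giving ≥ 9.)

|A +̂ A| = 15


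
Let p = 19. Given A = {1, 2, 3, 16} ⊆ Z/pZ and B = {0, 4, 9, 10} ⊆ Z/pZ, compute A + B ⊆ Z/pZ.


Work in Z/19Z: reduce every sum a + b modulo 19.
Enumerate all 16 pairs:
a = 1: 1+0=1, 1+4=5, 1+9=10, 1+10=11
a = 2: 2+0=2, 2+4=6, 2+9=11, 2+10=12
a = 3: 3+0=3, 3+4=7, 3+9=12, 3+10=13
a = 16: 16+0=16, 16+4=1, 16+9=6, 16+10=7
Distinct residues collected: {1, 2, 3, 5, 6, 7, 10, 11, 12, 13, 16}
|A + B| = 11 (out of 19 total residues).

A + B = {1, 2, 3, 5, 6, 7, 10, 11, 12, 13, 16}


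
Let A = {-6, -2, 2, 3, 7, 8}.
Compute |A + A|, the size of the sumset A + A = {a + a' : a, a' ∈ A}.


A + A = {a + a' : a, a' ∈ A}; |A| = 6.
General bounds: 2|A| - 1 ≤ |A + A| ≤ |A|(|A|+1)/2, i.e. 11 ≤ |A + A| ≤ 21.
Lower bound 2|A|-1 is attained iff A is an arithmetic progression.
Enumerate sums a + a' for a ≤ a' (symmetric, so this suffices):
a = -6: -6+-6=-12, -6+-2=-8, -6+2=-4, -6+3=-3, -6+7=1, -6+8=2
a = -2: -2+-2=-4, -2+2=0, -2+3=1, -2+7=5, -2+8=6
a = 2: 2+2=4, 2+3=5, 2+7=9, 2+8=10
a = 3: 3+3=6, 3+7=10, 3+8=11
a = 7: 7+7=14, 7+8=15
a = 8: 8+8=16
Distinct sums: {-12, -8, -4, -3, 0, 1, 2, 4, 5, 6, 9, 10, 11, 14, 15, 16}
|A + A| = 16

|A + A| = 16


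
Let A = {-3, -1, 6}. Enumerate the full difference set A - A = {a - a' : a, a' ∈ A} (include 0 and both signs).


A - A = {a - a' : a, a' ∈ A}.
Compute a - a' for each ordered pair (a, a'):
a = -3: -3--3=0, -3--1=-2, -3-6=-9
a = -1: -1--3=2, -1--1=0, -1-6=-7
a = 6: 6--3=9, 6--1=7, 6-6=0
Collecting distinct values (and noting 0 appears from a-a):
A - A = {-9, -7, -2, 0, 2, 7, 9}
|A - A| = 7

A - A = {-9, -7, -2, 0, 2, 7, 9}


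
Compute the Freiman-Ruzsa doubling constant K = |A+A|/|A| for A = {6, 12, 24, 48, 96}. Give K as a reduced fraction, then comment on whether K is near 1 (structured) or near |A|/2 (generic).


|A| = 5.
Compute A + A by enumerating all 25 pairs.
A + A = {12, 18, 24, 30, 36, 48, 54, 60, 72, 96, 102, 108, 120, 144, 192}, so |A + A| = 15.
K = |A + A| / |A| = 15/5 = 3/1 ≈ 3.0000.
Reference: AP of size 5 gives K = 9/5 ≈ 1.8000; a fully generic set of size 5 gives K ≈ 3.0000.

|A| = 5, |A + A| = 15, K = 15/5 = 3/1.


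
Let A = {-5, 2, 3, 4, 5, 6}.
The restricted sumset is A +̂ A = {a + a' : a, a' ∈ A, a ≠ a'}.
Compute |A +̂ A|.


Restricted sumset: A +̂ A = {a + a' : a ∈ A, a' ∈ A, a ≠ a'}.
Equivalently, take A + A and drop any sum 2a that is achievable ONLY as a + a for a ∈ A (i.e. sums representable only with equal summands).
Enumerate pairs (a, a') with a < a' (symmetric, so each unordered pair gives one sum; this covers all a ≠ a'):
  -5 + 2 = -3
  -5 + 3 = -2
  -5 + 4 = -1
  -5 + 5 = 0
  -5 + 6 = 1
  2 + 3 = 5
  2 + 4 = 6
  2 + 5 = 7
  2 + 6 = 8
  3 + 4 = 7
  3 + 5 = 8
  3 + 6 = 9
  4 + 5 = 9
  4 + 6 = 10
  5 + 6 = 11
Collected distinct sums: {-3, -2, -1, 0, 1, 5, 6, 7, 8, 9, 10, 11}
|A +̂ A| = 12
(Reference bound: |A +̂ A| ≥ 2|A| - 3 for |A| ≥ 2, with |A| = 6 giving ≥ 9.)

|A +̂ A| = 12


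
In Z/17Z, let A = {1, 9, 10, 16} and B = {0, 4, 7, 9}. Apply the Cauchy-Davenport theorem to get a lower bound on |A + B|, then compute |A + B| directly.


Cauchy-Davenport: |A + B| ≥ min(p, |A| + |B| - 1) for A, B nonempty in Z/pZ.
|A| = 4, |B| = 4, p = 17.
CD lower bound = min(17, 4 + 4 - 1) = min(17, 7) = 7.
Compute A + B mod 17 directly:
a = 1: 1+0=1, 1+4=5, 1+7=8, 1+9=10
a = 9: 9+0=9, 9+4=13, 9+7=16, 9+9=1
a = 10: 10+0=10, 10+4=14, 10+7=0, 10+9=2
a = 16: 16+0=16, 16+4=3, 16+7=6, 16+9=8
A + B = {0, 1, 2, 3, 5, 6, 8, 9, 10, 13, 14, 16}, so |A + B| = 12.
Verify: 12 ≥ 7? Yes ✓.

CD lower bound = 7, actual |A + B| = 12.


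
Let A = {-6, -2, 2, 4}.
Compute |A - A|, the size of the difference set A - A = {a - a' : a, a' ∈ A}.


A - A = {a - a' : a, a' ∈ A}; |A| = 4.
Bounds: 2|A|-1 ≤ |A - A| ≤ |A|² - |A| + 1, i.e. 7 ≤ |A - A| ≤ 13.
Note: 0 ∈ A - A always (from a - a). The set is symmetric: if d ∈ A - A then -d ∈ A - A.
Enumerate nonzero differences d = a - a' with a > a' (then include -d):
Positive differences: {2, 4, 6, 8, 10}
Full difference set: {0} ∪ (positive diffs) ∪ (negative diffs).
|A - A| = 1 + 2·5 = 11 (matches direct enumeration: 11).

|A - A| = 11


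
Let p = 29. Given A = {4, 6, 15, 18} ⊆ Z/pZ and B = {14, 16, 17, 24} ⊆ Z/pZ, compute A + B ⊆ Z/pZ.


Work in Z/29Z: reduce every sum a + b modulo 29.
Enumerate all 16 pairs:
a = 4: 4+14=18, 4+16=20, 4+17=21, 4+24=28
a = 6: 6+14=20, 6+16=22, 6+17=23, 6+24=1
a = 15: 15+14=0, 15+16=2, 15+17=3, 15+24=10
a = 18: 18+14=3, 18+16=5, 18+17=6, 18+24=13
Distinct residues collected: {0, 1, 2, 3, 5, 6, 10, 13, 18, 20, 21, 22, 23, 28}
|A + B| = 14 (out of 29 total residues).

A + B = {0, 1, 2, 3, 5, 6, 10, 13, 18, 20, 21, 22, 23, 28}


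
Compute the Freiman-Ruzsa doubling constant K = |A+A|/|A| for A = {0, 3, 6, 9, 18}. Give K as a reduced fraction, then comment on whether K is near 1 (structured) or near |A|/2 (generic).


|A| = 5.
Compute A + A by enumerating all 25 pairs.
A + A = {0, 3, 6, 9, 12, 15, 18, 21, 24, 27, 36}, so |A + A| = 11.
K = |A + A| / |A| = 11/5 (already in lowest terms) ≈ 2.2000.
Reference: AP of size 5 gives K = 9/5 ≈ 1.8000; a fully generic set of size 5 gives K ≈ 3.0000.

|A| = 5, |A + A| = 11, K = 11/5.


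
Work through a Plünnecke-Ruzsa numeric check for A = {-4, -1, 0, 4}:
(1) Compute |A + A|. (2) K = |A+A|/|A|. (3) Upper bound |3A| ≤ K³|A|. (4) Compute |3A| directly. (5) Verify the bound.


|A| = 4.
Step 1: Compute A + A by enumerating all 16 pairs.
A + A = {-8, -5, -4, -2, -1, 0, 3, 4, 8}, so |A + A| = 9.
Step 2: Doubling constant K = |A + A|/|A| = 9/4 = 9/4 ≈ 2.2500.
Step 3: Plünnecke-Ruzsa gives |3A| ≤ K³·|A| = (2.2500)³ · 4 ≈ 45.5625.
Step 4: Compute 3A = A + A + A directly by enumerating all triples (a,b,c) ∈ A³; |3A| = 16.
Step 5: Check 16 ≤ 45.5625? Yes ✓.

K = 9/4, Plünnecke-Ruzsa bound K³|A| ≈ 45.5625, |3A| = 16, inequality holds.


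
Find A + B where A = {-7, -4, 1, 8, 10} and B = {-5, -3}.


A + B = {a + b : a ∈ A, b ∈ B}.
Enumerate all |A|·|B| = 5·2 = 10 pairs (a, b) and collect distinct sums.
a = -7: -7+-5=-12, -7+-3=-10
a = -4: -4+-5=-9, -4+-3=-7
a = 1: 1+-5=-4, 1+-3=-2
a = 8: 8+-5=3, 8+-3=5
a = 10: 10+-5=5, 10+-3=7
Collecting distinct sums: A + B = {-12, -10, -9, -7, -4, -2, 3, 5, 7}
|A + B| = 9

A + B = {-12, -10, -9, -7, -4, -2, 3, 5, 7}


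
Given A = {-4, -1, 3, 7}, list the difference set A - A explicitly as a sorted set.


A - A = {a - a' : a, a' ∈ A}.
Compute a - a' for each ordered pair (a, a'):
a = -4: -4--4=0, -4--1=-3, -4-3=-7, -4-7=-11
a = -1: -1--4=3, -1--1=0, -1-3=-4, -1-7=-8
a = 3: 3--4=7, 3--1=4, 3-3=0, 3-7=-4
a = 7: 7--4=11, 7--1=8, 7-3=4, 7-7=0
Collecting distinct values (and noting 0 appears from a-a):
A - A = {-11, -8, -7, -4, -3, 0, 3, 4, 7, 8, 11}
|A - A| = 11

A - A = {-11, -8, -7, -4, -3, 0, 3, 4, 7, 8, 11}


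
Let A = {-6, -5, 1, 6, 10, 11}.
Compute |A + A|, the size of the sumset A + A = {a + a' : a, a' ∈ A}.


A + A = {a + a' : a, a' ∈ A}; |A| = 6.
General bounds: 2|A| - 1 ≤ |A + A| ≤ |A|(|A|+1)/2, i.e. 11 ≤ |A + A| ≤ 21.
Lower bound 2|A|-1 is attained iff A is an arithmetic progression.
Enumerate sums a + a' for a ≤ a' (symmetric, so this suffices):
a = -6: -6+-6=-12, -6+-5=-11, -6+1=-5, -6+6=0, -6+10=4, -6+11=5
a = -5: -5+-5=-10, -5+1=-4, -5+6=1, -5+10=5, -5+11=6
a = 1: 1+1=2, 1+6=7, 1+10=11, 1+11=12
a = 6: 6+6=12, 6+10=16, 6+11=17
a = 10: 10+10=20, 10+11=21
a = 11: 11+11=22
Distinct sums: {-12, -11, -10, -5, -4, 0, 1, 2, 4, 5, 6, 7, 11, 12, 16, 17, 20, 21, 22}
|A + A| = 19

|A + A| = 19


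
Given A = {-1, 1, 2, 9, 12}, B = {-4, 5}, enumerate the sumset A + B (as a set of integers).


A + B = {a + b : a ∈ A, b ∈ B}.
Enumerate all |A|·|B| = 5·2 = 10 pairs (a, b) and collect distinct sums.
a = -1: -1+-4=-5, -1+5=4
a = 1: 1+-4=-3, 1+5=6
a = 2: 2+-4=-2, 2+5=7
a = 9: 9+-4=5, 9+5=14
a = 12: 12+-4=8, 12+5=17
Collecting distinct sums: A + B = {-5, -3, -2, 4, 5, 6, 7, 8, 14, 17}
|A + B| = 10

A + B = {-5, -3, -2, 4, 5, 6, 7, 8, 14, 17}


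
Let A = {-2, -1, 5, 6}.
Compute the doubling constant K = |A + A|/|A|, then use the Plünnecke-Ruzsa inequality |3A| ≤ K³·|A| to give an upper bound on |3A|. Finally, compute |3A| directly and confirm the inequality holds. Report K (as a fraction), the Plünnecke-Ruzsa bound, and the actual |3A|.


|A| = 4.
Step 1: Compute A + A by enumerating all 16 pairs.
A + A = {-4, -3, -2, 3, 4, 5, 10, 11, 12}, so |A + A| = 9.
Step 2: Doubling constant K = |A + A|/|A| = 9/4 = 9/4 ≈ 2.2500.
Step 3: Plünnecke-Ruzsa gives |3A| ≤ K³·|A| = (2.2500)³ · 4 ≈ 45.5625.
Step 4: Compute 3A = A + A + A directly by enumerating all triples (a,b,c) ∈ A³; |3A| = 16.
Step 5: Check 16 ≤ 45.5625? Yes ✓.

K = 9/4, Plünnecke-Ruzsa bound K³|A| ≈ 45.5625, |3A| = 16, inequality holds.


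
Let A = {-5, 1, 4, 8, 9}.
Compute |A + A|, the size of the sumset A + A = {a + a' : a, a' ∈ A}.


A + A = {a + a' : a, a' ∈ A}; |A| = 5.
General bounds: 2|A| - 1 ≤ |A + A| ≤ |A|(|A|+1)/2, i.e. 9 ≤ |A + A| ≤ 15.
Lower bound 2|A|-1 is attained iff A is an arithmetic progression.
Enumerate sums a + a' for a ≤ a' (symmetric, so this suffices):
a = -5: -5+-5=-10, -5+1=-4, -5+4=-1, -5+8=3, -5+9=4
a = 1: 1+1=2, 1+4=5, 1+8=9, 1+9=10
a = 4: 4+4=8, 4+8=12, 4+9=13
a = 8: 8+8=16, 8+9=17
a = 9: 9+9=18
Distinct sums: {-10, -4, -1, 2, 3, 4, 5, 8, 9, 10, 12, 13, 16, 17, 18}
|A + A| = 15

|A + A| = 15


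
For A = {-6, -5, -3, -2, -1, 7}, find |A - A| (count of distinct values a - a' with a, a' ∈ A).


A - A = {a - a' : a, a' ∈ A}; |A| = 6.
Bounds: 2|A|-1 ≤ |A - A| ≤ |A|² - |A| + 1, i.e. 11 ≤ |A - A| ≤ 31.
Note: 0 ∈ A - A always (from a - a). The set is symmetric: if d ∈ A - A then -d ∈ A - A.
Enumerate nonzero differences d = a - a' with a > a' (then include -d):
Positive differences: {1, 2, 3, 4, 5, 8, 9, 10, 12, 13}
Full difference set: {0} ∪ (positive diffs) ∪ (negative diffs).
|A - A| = 1 + 2·10 = 21 (matches direct enumeration: 21).

|A - A| = 21


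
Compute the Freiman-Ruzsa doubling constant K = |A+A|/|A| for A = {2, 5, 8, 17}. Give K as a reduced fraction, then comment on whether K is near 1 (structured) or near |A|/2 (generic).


|A| = 4.
Compute A + A by enumerating all 16 pairs.
A + A = {4, 7, 10, 13, 16, 19, 22, 25, 34}, so |A + A| = 9.
K = |A + A| / |A| = 9/4 (already in lowest terms) ≈ 2.2500.
Reference: AP of size 4 gives K = 7/4 ≈ 1.7500; a fully generic set of size 4 gives K ≈ 2.5000.

|A| = 4, |A + A| = 9, K = 9/4.


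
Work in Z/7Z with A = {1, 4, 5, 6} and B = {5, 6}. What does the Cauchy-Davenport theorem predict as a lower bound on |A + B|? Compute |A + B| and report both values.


Cauchy-Davenport: |A + B| ≥ min(p, |A| + |B| - 1) for A, B nonempty in Z/pZ.
|A| = 4, |B| = 2, p = 7.
CD lower bound = min(7, 4 + 2 - 1) = min(7, 5) = 5.
Compute A + B mod 7 directly:
a = 1: 1+5=6, 1+6=0
a = 4: 4+5=2, 4+6=3
a = 5: 5+5=3, 5+6=4
a = 6: 6+5=4, 6+6=5
A + B = {0, 2, 3, 4, 5, 6}, so |A + B| = 6.
Verify: 6 ≥ 5? Yes ✓.

CD lower bound = 5, actual |A + B| = 6.


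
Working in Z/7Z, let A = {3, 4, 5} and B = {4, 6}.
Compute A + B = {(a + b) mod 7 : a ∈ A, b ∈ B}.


Work in Z/7Z: reduce every sum a + b modulo 7.
Enumerate all 6 pairs:
a = 3: 3+4=0, 3+6=2
a = 4: 4+4=1, 4+6=3
a = 5: 5+4=2, 5+6=4
Distinct residues collected: {0, 1, 2, 3, 4}
|A + B| = 5 (out of 7 total residues).

A + B = {0, 1, 2, 3, 4}


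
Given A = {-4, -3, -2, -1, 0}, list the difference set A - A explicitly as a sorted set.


A - A = {a - a' : a, a' ∈ A}.
Compute a - a' for each ordered pair (a, a'):
a = -4: -4--4=0, -4--3=-1, -4--2=-2, -4--1=-3, -4-0=-4
a = -3: -3--4=1, -3--3=0, -3--2=-1, -3--1=-2, -3-0=-3
a = -2: -2--4=2, -2--3=1, -2--2=0, -2--1=-1, -2-0=-2
a = -1: -1--4=3, -1--3=2, -1--2=1, -1--1=0, -1-0=-1
a = 0: 0--4=4, 0--3=3, 0--2=2, 0--1=1, 0-0=0
Collecting distinct values (and noting 0 appears from a-a):
A - A = {-4, -3, -2, -1, 0, 1, 2, 3, 4}
|A - A| = 9

A - A = {-4, -3, -2, -1, 0, 1, 2, 3, 4}


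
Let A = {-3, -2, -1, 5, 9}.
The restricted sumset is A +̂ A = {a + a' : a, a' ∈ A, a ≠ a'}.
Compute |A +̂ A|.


Restricted sumset: A +̂ A = {a + a' : a ∈ A, a' ∈ A, a ≠ a'}.
Equivalently, take A + A and drop any sum 2a that is achievable ONLY as a + a for a ∈ A (i.e. sums representable only with equal summands).
Enumerate pairs (a, a') with a < a' (symmetric, so each unordered pair gives one sum; this covers all a ≠ a'):
  -3 + -2 = -5
  -3 + -1 = -4
  -3 + 5 = 2
  -3 + 9 = 6
  -2 + -1 = -3
  -2 + 5 = 3
  -2 + 9 = 7
  -1 + 5 = 4
  -1 + 9 = 8
  5 + 9 = 14
Collected distinct sums: {-5, -4, -3, 2, 3, 4, 6, 7, 8, 14}
|A +̂ A| = 10
(Reference bound: |A +̂ A| ≥ 2|A| - 3 for |A| ≥ 2, with |A| = 5 giving ≥ 7.)

|A +̂ A| = 10


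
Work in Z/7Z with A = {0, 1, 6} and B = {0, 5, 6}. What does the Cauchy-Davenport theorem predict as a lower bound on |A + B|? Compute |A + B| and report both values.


Cauchy-Davenport: |A + B| ≥ min(p, |A| + |B| - 1) for A, B nonempty in Z/pZ.
|A| = 3, |B| = 3, p = 7.
CD lower bound = min(7, 3 + 3 - 1) = min(7, 5) = 5.
Compute A + B mod 7 directly:
a = 0: 0+0=0, 0+5=5, 0+6=6
a = 1: 1+0=1, 1+5=6, 1+6=0
a = 6: 6+0=6, 6+5=4, 6+6=5
A + B = {0, 1, 4, 5, 6}, so |A + B| = 5.
Verify: 5 ≥ 5? Yes ✓.

CD lower bound = 5, actual |A + B| = 5.


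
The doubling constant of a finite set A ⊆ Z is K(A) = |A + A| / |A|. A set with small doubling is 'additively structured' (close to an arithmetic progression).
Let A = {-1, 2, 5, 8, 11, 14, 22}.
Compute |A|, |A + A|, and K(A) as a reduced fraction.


|A| = 7.
Compute A + A by enumerating all 49 pairs.
A + A = {-2, 1, 4, 7, 10, 13, 16, 19, 21, 22, 24, 25, 27, 28, 30, 33, 36, 44}, so |A + A| = 18.
K = |A + A| / |A| = 18/7 (already in lowest terms) ≈ 2.5714.
Reference: AP of size 7 gives K = 13/7 ≈ 1.8571; a fully generic set of size 7 gives K ≈ 4.0000.

|A| = 7, |A + A| = 18, K = 18/7.
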